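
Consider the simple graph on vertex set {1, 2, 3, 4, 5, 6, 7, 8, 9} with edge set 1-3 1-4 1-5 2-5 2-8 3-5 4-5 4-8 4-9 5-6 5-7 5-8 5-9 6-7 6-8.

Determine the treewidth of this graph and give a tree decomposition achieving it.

The largest bag has 3 vertices, giving width 2; this decomposition certifies tw(G) ≤ 2. Conversely, {2, 5, 8} is a clique of size 3, and the vertices of any clique must share a bag in every tree decomposition; so some bag has ≥ 3 vertices and tw(G) ≥ 2. Combining the bounds, tw(G) = 2.

Treewidth 2.
One optimal decomposition is:
Bags: B1 = {4, 5, 8}  B2 = {1, 4, 5}  B3 = {5, 6, 8}  B4 = {5, 6, 7}  B5 = {4, 5, 9}  B6 = {2, 5, 8}  B7 = {1, 3, 5}
Tree: B1–B2, B1–B3, B3–B4, B1–B5, B1–B6, B2–B7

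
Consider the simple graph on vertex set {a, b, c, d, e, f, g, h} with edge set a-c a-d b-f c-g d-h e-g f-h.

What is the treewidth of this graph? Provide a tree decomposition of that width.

Treewidth 1.
One optimal decomposition is:
Bags: B1 = {b, f}  B2 = {f, h}  B3 = {d, h}  B4 = {a, d}  B5 = {a, c}  B6 = {c, g}  B7 = {e, g}
Tree: B1–B2, B2–B3, B3–B4, B4–B5, B5–B6, B6–B7

Every bag has size at most 2, so the width is 2 − 1 = 1 and tw(G) ≤ 1. Since G has at least one edge (e.g. b–f), it is not an edgeless graph, so tw(G) ≥ 1. Combining the bounds, tw(G) = 1.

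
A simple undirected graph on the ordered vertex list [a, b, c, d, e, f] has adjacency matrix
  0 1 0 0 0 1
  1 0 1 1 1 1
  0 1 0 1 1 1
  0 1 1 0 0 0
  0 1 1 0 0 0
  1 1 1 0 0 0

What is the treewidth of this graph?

2

A width-2 tree decomposition is:
Bags: B1 = {b, c, d}  B2 = {b, c, e}  B3 = {b, c, f}  B4 = {a, b, f}
Tree: B1–B2, B2–B3, B3–B4
The largest bag has 3 vertices, giving width 2; this decomposition certifies tw(G) ≤ 2. For the lower bound, the 3 vertices {b, c, d} are pairwise adjacent, and any tree decomposition puts a clique entirely inside one bag — forcing width ≥ 2. The upper and lower bounds meet at 2, so that is the treewidth.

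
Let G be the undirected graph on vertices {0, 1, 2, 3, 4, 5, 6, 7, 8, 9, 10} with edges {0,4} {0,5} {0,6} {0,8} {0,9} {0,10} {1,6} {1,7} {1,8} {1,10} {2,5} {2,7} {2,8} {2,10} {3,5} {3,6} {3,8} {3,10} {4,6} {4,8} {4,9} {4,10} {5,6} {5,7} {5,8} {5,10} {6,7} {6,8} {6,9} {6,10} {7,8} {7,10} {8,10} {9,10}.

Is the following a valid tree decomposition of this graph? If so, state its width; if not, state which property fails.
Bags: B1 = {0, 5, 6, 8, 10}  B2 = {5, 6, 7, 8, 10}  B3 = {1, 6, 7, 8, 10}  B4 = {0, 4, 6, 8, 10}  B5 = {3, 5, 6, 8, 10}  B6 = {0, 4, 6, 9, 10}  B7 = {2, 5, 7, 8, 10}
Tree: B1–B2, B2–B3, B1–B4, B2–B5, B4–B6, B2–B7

Yes; width 4.

Checking the three conditions: (i) the bags cover all of {0, 1, 2, 3, 4, 5, 6, 7, 8, 9, 10}; (ii) for each edge, some bag contains both endpoints; (iii) the bags containing any fixed vertex form a subtree. All hold, so the decomposition is valid with width 5 − 1 = 4.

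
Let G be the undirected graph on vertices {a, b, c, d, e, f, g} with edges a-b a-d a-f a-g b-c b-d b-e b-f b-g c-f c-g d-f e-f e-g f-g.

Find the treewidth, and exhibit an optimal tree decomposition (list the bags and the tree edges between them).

Each bag holds 4 vertices, so the decomposition has width 3, which upper-bounds the treewidth. On the other hand G contains the 4-clique {a, b, d, f}. A clique must lie in a single bag of any decomposition, so no decomposition can have width below 3. Hence tw(G) = 3 exactly.

Treewidth 3.
One such decomposition:
Bags: B1 = {a, b, d, f}  B2 = {a, b, f, g}  B3 = {b, e, f, g}  B4 = {b, c, f, g}
Tree: B1–B2, B2–B3, B2–B4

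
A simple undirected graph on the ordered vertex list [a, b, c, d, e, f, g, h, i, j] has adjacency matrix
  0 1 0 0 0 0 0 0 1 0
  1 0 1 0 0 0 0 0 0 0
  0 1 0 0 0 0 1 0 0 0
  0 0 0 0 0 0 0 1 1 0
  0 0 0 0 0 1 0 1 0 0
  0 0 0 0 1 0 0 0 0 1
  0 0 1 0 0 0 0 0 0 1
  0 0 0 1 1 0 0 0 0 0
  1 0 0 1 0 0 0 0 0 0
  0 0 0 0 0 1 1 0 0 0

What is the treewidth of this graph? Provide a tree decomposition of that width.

Treewidth 2.
Bags: B1 = {a, d, i}  B2 = {a, b, d}  B3 = {b, c, d}  B4 = {c, d, g}  B5 = {d, g, j}  B6 = {d, f, j}  B7 = {d, e, f}  B8 = {d, e, h}
Tree: B1–B2, B2–B3, B3–B4, B4–B5, B5–B6, B6–B7, B7–B8

Every bag has size at most 3, so the width is 3 − 1 = 2 and tw(G) ≤ 2. For the lower bound, G contains the cycle d–i–a–b–c–g–j–f–e–h–d, so G is not a forest; only forests have treewidth ≤ 1, hence tw(G) ≥ 2. The upper and lower bounds meet at 2, so that is the treewidth.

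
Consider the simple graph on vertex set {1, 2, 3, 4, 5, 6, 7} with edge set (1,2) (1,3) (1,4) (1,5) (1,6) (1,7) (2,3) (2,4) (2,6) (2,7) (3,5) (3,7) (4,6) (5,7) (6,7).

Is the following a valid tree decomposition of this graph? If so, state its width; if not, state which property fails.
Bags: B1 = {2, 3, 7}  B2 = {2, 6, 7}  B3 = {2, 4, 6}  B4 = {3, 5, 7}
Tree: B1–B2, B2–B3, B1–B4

No — vertex 1 appears in no bag.

A tree decomposition must satisfy three properties: every vertex lies in some bag; for every edge, both endpoints lie together in some bag; and for every vertex, the bags containing it form a connected subtree. Here vertex 1 appears in no bag, so the decomposition is invalid.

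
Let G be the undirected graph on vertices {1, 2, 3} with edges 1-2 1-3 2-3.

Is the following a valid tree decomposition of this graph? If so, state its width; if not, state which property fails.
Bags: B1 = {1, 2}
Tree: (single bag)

No — vertex 3 appears in no bag.

A tree decomposition must satisfy three properties: every vertex lies in some bag; for every edge, both endpoints lie together in some bag; and for every vertex, the bags containing it form a connected subtree. Here vertex 3 appears in no bag, so the decomposition is invalid.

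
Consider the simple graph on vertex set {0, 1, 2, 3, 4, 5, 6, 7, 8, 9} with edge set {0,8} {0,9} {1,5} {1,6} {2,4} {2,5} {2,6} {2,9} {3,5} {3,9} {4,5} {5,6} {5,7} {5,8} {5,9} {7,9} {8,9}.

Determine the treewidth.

A width-2 tree decomposition is:
Bags: B1 = {2, 5, 9}  B2 = {2, 4, 5}  B3 = {5, 8, 9}  B4 = {3, 5, 9}  B5 = {2, 5, 6}  B6 = {5, 7, 9}  B7 = {0, 8, 9}  B8 = {1, 5, 6}
Tree: B1–B2, B1–B3, B3–B4, B1–B5, B1–B6, B3–B7, B5–B8
Each bag holds 3 vertices, so the decomposition has width 2, which upper-bounds the treewidth. On the other hand G contains the 3-clique {0, 8, 9}. A clique must lie in a single bag of any decomposition, so no decomposition can have width below 2. The upper and lower bounds meet at 2, so that is the treewidth.

2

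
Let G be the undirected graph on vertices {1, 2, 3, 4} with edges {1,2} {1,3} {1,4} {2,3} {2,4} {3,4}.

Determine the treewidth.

3

A width-3 tree decomposition is:
Bags: B1 = {1, 2, 3, 4}
Tree: (single bag)
With just one bag of size 4, the width is 4 − 1 = 3, so tw(G) ≤ 3. For the lower bound, the 4 vertices {1, 2, 3, 4} are pairwise adjacent, and any tree decomposition puts a clique entirely inside one bag — forcing width ≥ 3. The upper and lower bounds meet at 3, so that is the treewidth.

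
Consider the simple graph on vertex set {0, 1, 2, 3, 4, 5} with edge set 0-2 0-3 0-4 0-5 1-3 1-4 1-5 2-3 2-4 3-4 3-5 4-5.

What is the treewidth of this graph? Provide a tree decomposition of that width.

Each bag holds 4 vertices, so the decomposition has width 3, which upper-bounds the treewidth. Conversely, {0, 2, 3, 4} is a clique of size 4, and the vertices of any clique must share a bag in every tree decomposition; so some bag has ≥ 4 vertices and tw(G) ≥ 3. The upper and lower bounds meet at 3, so that is the treewidth.

Treewidth 3.
Bags: B1 = {0, 3, 4, 5}  B2 = {0, 2, 3, 4}  B3 = {1, 3, 4, 5}
Tree: B1–B2, B1–B3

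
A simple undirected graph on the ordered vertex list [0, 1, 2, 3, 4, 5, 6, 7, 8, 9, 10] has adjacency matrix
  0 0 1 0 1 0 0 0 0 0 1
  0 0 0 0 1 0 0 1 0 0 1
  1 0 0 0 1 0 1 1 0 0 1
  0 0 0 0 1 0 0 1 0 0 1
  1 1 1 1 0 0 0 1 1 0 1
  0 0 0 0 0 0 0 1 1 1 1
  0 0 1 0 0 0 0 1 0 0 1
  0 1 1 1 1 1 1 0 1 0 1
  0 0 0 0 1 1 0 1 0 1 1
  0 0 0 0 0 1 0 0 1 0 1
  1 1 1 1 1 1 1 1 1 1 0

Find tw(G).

A width-3 tree decomposition is:
Bags: B1 = {1, 4, 7, 10}  B2 = {2, 4, 7, 10}  B3 = {3, 4, 7, 10}  B4 = {2, 6, 7, 10}  B5 = {4, 7, 8, 10}  B6 = {5, 7, 8, 10}  B7 = {5, 8, 9, 10}  B8 = {0, 2, 4, 10}
Tree: B1–B2, B2–B3, B2–B4, B2–B5, B5–B6, B6–B7, B2–B8
Each bag holds 4 vertices, so the decomposition has width 3, which upper-bounds the treewidth. Conversely, {0, 2, 4, 10} is a clique of size 4, and the vertices of any clique must share a bag in every tree decomposition; so some bag has ≥ 4 vertices and tw(G) ≥ 3. The upper and lower bounds meet at 3, so that is the treewidth.

3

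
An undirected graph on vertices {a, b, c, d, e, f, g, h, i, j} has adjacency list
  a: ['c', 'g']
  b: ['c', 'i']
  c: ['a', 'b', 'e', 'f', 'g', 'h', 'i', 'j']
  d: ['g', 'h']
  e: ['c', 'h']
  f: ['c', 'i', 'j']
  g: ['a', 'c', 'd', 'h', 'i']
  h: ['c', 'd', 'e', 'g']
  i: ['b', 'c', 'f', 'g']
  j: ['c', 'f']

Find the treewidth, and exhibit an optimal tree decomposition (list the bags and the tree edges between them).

Every bag has size at most 3, so the width is 3 − 1 = 2 and tw(G) ≤ 2. For the lower bound, the 3 vertices {d, g, h} are pairwise adjacent, and any tree decomposition puts a clique entirely inside one bag — forcing width ≥ 2. Combining the bounds, tw(G) = 2.

Treewidth 2.
One such decomposition:
Bags: B1 = {d, g, h}  B2 = {c, g, h}  B3 = {c, g, i}  B4 = {c, e, h}  B5 = {c, f, i}  B6 = {a, c, g}  B7 = {b, c, i}  B8 = {c, f, j}
Tree: B1–B2, B2–B3, B2–B4, B3–B5, B2–B6, B5–B7, B5–B8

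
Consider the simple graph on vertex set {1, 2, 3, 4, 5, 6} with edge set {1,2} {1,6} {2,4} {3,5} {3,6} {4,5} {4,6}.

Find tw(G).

A width-2 tree decomposition is:
Bags: B1 = {1, 2, 6}  B2 = {2, 4, 6}  B3 = {3, 4, 6}  B4 = {3, 4, 5}
Tree: B1–B2, B2–B3, B3–B4
Every bag has size at most 3, so the width is 3 − 1 = 2 and tw(G) ≤ 2. The edges 1–2–4–6–1 form a cycle, so G is not a tree and its treewidth is at least 2. Therefore the treewidth is 2.

2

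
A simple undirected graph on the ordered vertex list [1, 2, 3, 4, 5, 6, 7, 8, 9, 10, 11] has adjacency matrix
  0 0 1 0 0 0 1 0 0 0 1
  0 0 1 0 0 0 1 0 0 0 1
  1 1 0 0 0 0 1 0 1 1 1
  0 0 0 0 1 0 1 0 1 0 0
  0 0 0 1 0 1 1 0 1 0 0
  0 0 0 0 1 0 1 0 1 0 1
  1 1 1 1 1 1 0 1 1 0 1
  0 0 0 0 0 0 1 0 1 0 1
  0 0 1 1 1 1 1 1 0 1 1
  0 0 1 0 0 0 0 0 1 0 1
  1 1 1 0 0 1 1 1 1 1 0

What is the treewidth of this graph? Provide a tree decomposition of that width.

Treewidth 3.
One such decomposition:
Bags: B1 = {6, 7, 9, 11}  B2 = {3, 7, 9, 11}  B3 = {3, 9, 10, 11}  B4 = {5, 6, 7, 9}  B5 = {7, 8, 9, 11}  B6 = {2, 3, 7, 11}  B7 = {1, 3, 7, 11}  B8 = {4, 5, 7, 9}
Tree: B1–B2, B2–B3, B1–B4, B1–B5, B2–B6, B6–B7, B4–B8

Each bag holds 4 vertices, so the decomposition has width 3, which upper-bounds the treewidth. On the other hand G contains the 4-clique {3, 9, 10, 11}. A clique must lie in a single bag of any decomposition, so no decomposition can have width below 3. Therefore the treewidth is 3.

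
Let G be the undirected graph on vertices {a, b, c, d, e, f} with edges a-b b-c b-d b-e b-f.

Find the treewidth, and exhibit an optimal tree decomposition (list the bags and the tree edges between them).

Each bag holds 2 vertices, so the decomposition has width 1, which upper-bounds the treewidth. Since G has at least one edge (e.g. f–b), it is not an edgeless graph, so tw(G) ≥ 1. Therefore the treewidth is 1.

Treewidth 1.
One optimal decomposition is:
Bags: B1 = {b, f}  B2 = {b, e}  B3 = {a, b}  B4 = {b, d}  B5 = {b, c}
Tree: B1–B2, B1–B3, B2–B4, B2–B5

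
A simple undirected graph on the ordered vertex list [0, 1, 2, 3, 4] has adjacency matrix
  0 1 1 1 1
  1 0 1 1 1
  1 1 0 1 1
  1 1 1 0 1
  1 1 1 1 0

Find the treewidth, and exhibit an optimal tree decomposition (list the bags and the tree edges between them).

With just one bag of size 5, the width is 5 − 1 = 4, so tw(G) ≤ 4. Conversely, {0, 1, 2, 3, 4} is a clique of size 5, and the vertices of any clique must share a bag in every tree decomposition; so some bag has ≥ 5 vertices and tw(G) ≥ 4. Hence tw(G) = 4 exactly.

Treewidth 4.
Bags: B1 = {0, 1, 2, 3, 4}
Tree: (single bag)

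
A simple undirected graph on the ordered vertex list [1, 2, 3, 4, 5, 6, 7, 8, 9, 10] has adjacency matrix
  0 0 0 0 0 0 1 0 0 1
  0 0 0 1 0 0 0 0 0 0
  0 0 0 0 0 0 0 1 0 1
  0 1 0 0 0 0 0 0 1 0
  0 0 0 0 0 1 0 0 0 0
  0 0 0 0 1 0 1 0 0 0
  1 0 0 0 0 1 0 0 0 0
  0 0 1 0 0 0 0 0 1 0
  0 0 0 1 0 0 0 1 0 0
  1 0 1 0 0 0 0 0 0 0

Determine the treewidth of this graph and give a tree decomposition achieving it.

Treewidth 1.
Bags: B1 = {5, 6}  B2 = {6, 7}  B3 = {1, 7}  B4 = {1, 10}  B5 = {3, 10}  B6 = {3, 8}  B7 = {8, 9}  B8 = {4, 9}  B9 = {2, 4}
Tree: B1–B2, B2–B3, B3–B4, B4–B5, B5–B6, B6–B7, B7–B8, B8–B9

The largest bag has 2 vertices, giving width 1; this decomposition certifies tw(G) ≤ 1. G has an edge, so its treewidth is at least 1. Therefore the treewidth is 1.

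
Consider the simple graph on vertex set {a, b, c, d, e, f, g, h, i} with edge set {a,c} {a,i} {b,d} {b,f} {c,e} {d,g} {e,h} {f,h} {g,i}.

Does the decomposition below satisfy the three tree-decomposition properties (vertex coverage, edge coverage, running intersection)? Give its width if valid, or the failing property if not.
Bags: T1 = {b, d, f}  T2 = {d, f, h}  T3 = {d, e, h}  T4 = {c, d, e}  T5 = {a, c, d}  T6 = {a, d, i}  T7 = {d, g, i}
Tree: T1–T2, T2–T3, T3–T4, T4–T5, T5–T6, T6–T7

Vertex coverage: the bags together contain {a, b, c, d, e, f, g, h, i}, the full vertex set. Edge coverage: each edge of G has both endpoints in at least one bag. Running intersection: for every vertex, the bags containing it form a connected subtree. All three properties hold, so this is a valid tree decomposition of width max|bag| − 1 = 2, and hence tw(G) ≤ 2.

Yes; width 2.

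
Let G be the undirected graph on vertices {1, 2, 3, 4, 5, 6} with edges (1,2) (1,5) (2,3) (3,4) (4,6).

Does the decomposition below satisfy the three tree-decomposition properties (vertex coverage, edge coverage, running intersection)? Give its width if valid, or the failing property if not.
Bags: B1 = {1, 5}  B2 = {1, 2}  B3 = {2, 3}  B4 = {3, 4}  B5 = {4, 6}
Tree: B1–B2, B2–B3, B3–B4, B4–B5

Checking the three conditions: (i) the bags cover all of {1, 2, 3, 4, 5, 6}; (ii) for each edge, some bag contains both endpoints; (iii) the bags containing any fixed vertex form a subtree. All hold, so the decomposition is valid with width 2 − 1 = 1.

Yes; width 1.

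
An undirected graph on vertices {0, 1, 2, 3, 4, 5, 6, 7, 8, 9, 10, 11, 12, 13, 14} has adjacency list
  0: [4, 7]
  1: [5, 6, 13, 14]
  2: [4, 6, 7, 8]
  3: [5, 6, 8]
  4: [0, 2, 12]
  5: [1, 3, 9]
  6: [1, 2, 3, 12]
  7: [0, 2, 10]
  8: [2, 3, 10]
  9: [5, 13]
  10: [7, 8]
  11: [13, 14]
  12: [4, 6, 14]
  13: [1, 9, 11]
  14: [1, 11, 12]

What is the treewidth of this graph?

A width-3 tree decomposition is:
Bags: B1 = {0, 7, 8, 10}  B2 = {0, 2, 7, 8}  B3 = {0, 2, 4, 8}  B4 = {2, 3, 4, 8}  B5 = {2, 3, 4, 6}  B6 = {3, 4, 6, 12}  B7 = {3, 5, 6, 12}  B8 = {1, 5, 6, 12}  B9 = {1, 5, 12, 14}  B10 = {1, 5, 9, 14}  B11 = {1, 9, 13, 14}  B12 = {9, 11, 13, 14}
Tree: B1–B2, B2–B3, B3–B4, B4–B5, B5–B6, B6–B7, B7–B8, B8–B9, B9–B10, B10–B11, B11–B12
Each bag holds 4 vertices, so the decomposition has width 3, which upper-bounds the treewidth. For the lower bound: the 4 vertex sets {0,7,10}, {8}, {2}, {3,4,6,12} are disjoint, each induces a connected subgraph, and every pair is joined by at least one edge of G. Contracting each set to a single vertex therefore yields K_{4} as a minor, and since treewidth is minor-monotone, tw(G) ≥ tw(K_{4}) = 3. The upper and lower bounds meet at 3, so that is the treewidth.

3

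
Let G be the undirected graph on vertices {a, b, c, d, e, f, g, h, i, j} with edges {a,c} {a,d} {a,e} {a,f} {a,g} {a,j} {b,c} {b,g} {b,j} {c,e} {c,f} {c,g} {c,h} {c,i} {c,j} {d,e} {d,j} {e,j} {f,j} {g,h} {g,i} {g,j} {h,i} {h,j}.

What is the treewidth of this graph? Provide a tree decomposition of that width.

Every bag has size at most 4, so the width is 4 − 1 = 3 and tw(G) ≤ 3. On the other hand G contains the 4-clique {a, d, e, j}. A clique must lie in a single bag of any decomposition, so no decomposition can have width below 3. Hence tw(G) = 3 exactly.

Treewidth 3.
One optimal decomposition is:
Bags: B1 = {a, c, g, j}  B2 = {a, c, e, j}  B3 = {c, g, h, j}  B4 = {c, g, h, i}  B5 = {a, c, f, j}  B6 = {a, d, e, j}  B7 = {b, c, g, j}
Tree: B1–B2, B1–B3, B3–B4, B2–B5, B2–B6, B1–B7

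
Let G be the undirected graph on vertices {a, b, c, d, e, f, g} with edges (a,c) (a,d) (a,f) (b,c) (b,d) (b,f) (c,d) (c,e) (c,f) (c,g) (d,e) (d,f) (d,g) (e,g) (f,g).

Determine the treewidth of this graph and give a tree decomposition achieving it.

Treewidth 3.
One optimal decomposition is:
Bags: B1 = {c, d, f, g}  B2 = {a, c, d, f}  B3 = {c, d, e, g}  B4 = {b, c, d, f}
Tree: B1–B2, B1–B3, B2–B4

Every bag has size at most 4, so the width is 4 − 1 = 3 and tw(G) ≤ 3. Conversely, {c, d, e, g} is a clique of size 4, and the vertices of any clique must share a bag in every tree decomposition; so some bag has ≥ 4 vertices and tw(G) ≥ 3. Combining the bounds, tw(G) = 3.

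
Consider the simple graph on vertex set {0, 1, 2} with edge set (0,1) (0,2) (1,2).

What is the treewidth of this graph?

2

A width-2 tree decomposition is:
Bags: B1 = {0, 1, 2}
Tree: (single bag)
With just one bag of size 3, the width is 3 − 1 = 2, so tw(G) ≤ 2. For the lower bound, the 3 vertices {0, 1, 2} are pairwise adjacent, and any tree decomposition puts a clique entirely inside one bag — forcing width ≥ 2. The upper and lower bounds meet at 2, so that is the treewidth.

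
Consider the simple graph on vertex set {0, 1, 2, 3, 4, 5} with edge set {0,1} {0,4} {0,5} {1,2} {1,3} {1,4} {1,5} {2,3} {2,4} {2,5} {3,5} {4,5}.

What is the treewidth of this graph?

3

A width-3 tree decomposition is:
Bags: B1 = {1, 2, 4, 5}  B2 = {0, 1, 4, 5}  B3 = {1, 2, 3, 5}
Tree: B1–B2, B1–B3
Each bag holds 4 vertices, so the decomposition has width 3, which upper-bounds the treewidth. For the lower bound, the 4 vertices {0, 1, 4, 5} are pairwise adjacent, and any tree decomposition puts a clique entirely inside one bag — forcing width ≥ 3. Combining the bounds, tw(G) = 3.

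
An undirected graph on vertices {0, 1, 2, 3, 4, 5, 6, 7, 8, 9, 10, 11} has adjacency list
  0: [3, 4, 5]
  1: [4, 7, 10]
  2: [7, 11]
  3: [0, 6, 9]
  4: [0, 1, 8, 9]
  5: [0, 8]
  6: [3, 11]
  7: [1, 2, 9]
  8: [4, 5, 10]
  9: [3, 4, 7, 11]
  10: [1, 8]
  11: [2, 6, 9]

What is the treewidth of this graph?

3

A width-3 tree decomposition is:
Bags: B1 = {1, 5, 8, 10}  B2 = {1, 4, 5, 8}  B3 = {0, 1, 4, 5}  B4 = {0, 1, 4, 7}  B5 = {0, 4, 7, 9}  B6 = {0, 3, 7, 9}  B7 = {2, 3, 7, 9}  B8 = {2, 3, 9, 11}  B9 = {2, 3, 6, 11}
Tree: B1–B2, B2–B3, B3–B4, B4–B5, B5–B6, B6–B7, B7–B8, B8–B9
The largest bag has 4 vertices, giving width 3; this decomposition certifies tw(G) ≤ 3. For the lower bound: the 4 vertex sets {5,8,10}, {1}, {4}, {0,3,7,9} are disjoint, each induces a connected subgraph, and every pair is joined by at least one edge of G. Contracting each set to a single vertex therefore yields K_{4} as a minor, and since treewidth is minor-monotone, tw(G) ≥ tw(K_{4}) = 3. Therefore the treewidth is 3.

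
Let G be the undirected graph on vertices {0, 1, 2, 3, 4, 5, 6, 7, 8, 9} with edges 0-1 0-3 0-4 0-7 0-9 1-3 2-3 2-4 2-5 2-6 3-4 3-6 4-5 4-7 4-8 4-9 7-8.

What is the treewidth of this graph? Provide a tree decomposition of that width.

Treewidth 2.
Bags: B1 = {0, 3, 4}  B2 = {2, 3, 4}  B3 = {0, 1, 3}  B4 = {2, 3, 6}  B5 = {2, 4, 5}  B6 = {0, 4, 7}  B7 = {4, 7, 8}  B8 = {0, 4, 9}
Tree: B1–B2, B1–B3, B2–B4, B2–B5, B1–B6, B6–B7, B6–B8

The largest bag has 3 vertices, giving width 2; this decomposition certifies tw(G) ≤ 2. For the lower bound, the 3 vertices {0, 1, 3} are pairwise adjacent, and any tree decomposition puts a clique entirely inside one bag — forcing width ≥ 2. Therefore the treewidth is 2.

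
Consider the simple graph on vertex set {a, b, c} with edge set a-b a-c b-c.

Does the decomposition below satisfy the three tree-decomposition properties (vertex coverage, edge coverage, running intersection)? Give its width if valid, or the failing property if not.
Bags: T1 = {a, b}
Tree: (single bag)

A tree decomposition must satisfy three properties: every vertex lies in some bag; for every edge, both endpoints lie together in some bag; and for every vertex, the bags containing it form a connected subtree. Here vertex c appears in no bag, so the decomposition is invalid.

No — vertex c appears in no bag.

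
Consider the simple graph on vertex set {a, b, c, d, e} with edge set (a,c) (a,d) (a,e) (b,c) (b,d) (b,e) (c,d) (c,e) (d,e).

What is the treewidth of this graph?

A width-3 tree decomposition is:
Bags: B1 = {b, c, d, e}  B2 = {a, c, d, e}
Tree: B1–B2
The largest bag has 4 vertices, giving width 3; this decomposition certifies tw(G) ≤ 3. Conversely, {a, c, d, e} is a clique of size 4, and the vertices of any clique must share a bag in every tree decomposition; so some bag has ≥ 4 vertices and tw(G) ≥ 3. The upper and lower bounds meet at 3, so that is the treewidth.

3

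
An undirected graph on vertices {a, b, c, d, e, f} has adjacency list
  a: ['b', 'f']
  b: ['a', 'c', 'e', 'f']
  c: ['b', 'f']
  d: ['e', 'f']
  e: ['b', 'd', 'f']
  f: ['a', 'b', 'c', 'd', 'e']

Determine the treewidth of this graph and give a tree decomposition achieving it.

Each bag holds 3 vertices, so the decomposition has width 2, which upper-bounds the treewidth. On the other hand G contains the 3-clique {d, e, f}. A clique must lie in a single bag of any decomposition, so no decomposition can have width below 2. Therefore the treewidth is 2.

Treewidth 2.
One optimal decomposition is:
Bags: B1 = {b, e, f}  B2 = {b, c, f}  B3 = {a, b, f}  B4 = {d, e, f}
Tree: B1–B2, B1–B3, B1–B4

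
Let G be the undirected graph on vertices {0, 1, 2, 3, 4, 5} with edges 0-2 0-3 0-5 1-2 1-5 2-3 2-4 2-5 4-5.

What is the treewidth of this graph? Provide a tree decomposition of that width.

Each bag holds 3 vertices, so the decomposition has width 2, which upper-bounds the treewidth. Conversely, {0, 2, 3} is a clique of size 3, and the vertices of any clique must share a bag in every tree decomposition; so some bag has ≥ 3 vertices and tw(G) ≥ 2. Combining the bounds, tw(G) = 2.

Treewidth 2.
One optimal decomposition is:
Bags: B1 = {0, 2, 3}  B2 = {0, 2, 5}  B3 = {1, 2, 5}  B4 = {2, 4, 5}
Tree: B1–B2, B2–B3, B2–B4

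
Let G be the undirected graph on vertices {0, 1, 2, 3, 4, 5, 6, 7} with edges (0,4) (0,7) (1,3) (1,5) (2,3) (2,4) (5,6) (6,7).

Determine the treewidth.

A width-2 tree decomposition is:
Bags: B1 = {0, 4, 7}  B2 = {4, 6, 7}  B3 = {4, 5, 6}  B4 = {1, 4, 5}  B5 = {1, 3, 4}  B6 = {2, 3, 4}
Tree: B1–B2, B2–B3, B3–B4, B4–B5, B5–B6
Every bag has size at most 3, so the width is 3 − 1 = 2 and tw(G) ≤ 2. For the lower bound, G contains the cycle 4–0–7–6–5–1–3–2–4, so G is not a forest; only forests have treewidth ≤ 1, hence tw(G) ≥ 2. The upper and lower bounds meet at 2, so that is the treewidth.

2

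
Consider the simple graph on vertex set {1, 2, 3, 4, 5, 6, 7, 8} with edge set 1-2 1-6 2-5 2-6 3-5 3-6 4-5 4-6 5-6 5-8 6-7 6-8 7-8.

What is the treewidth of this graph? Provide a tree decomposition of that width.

Every bag has size at most 3, so the width is 3 − 1 = 2 and tw(G) ≤ 2. For the lower bound, the 3 vertices {1, 2, 6} are pairwise adjacent, and any tree decomposition puts a clique entirely inside one bag — forcing width ≥ 2. Hence tw(G) = 2 exactly.

Treewidth 2.
Bags: B1 = {1, 2, 6}  B2 = {2, 5, 6}  B3 = {5, 6, 8}  B4 = {4, 5, 6}  B5 = {3, 5, 6}  B6 = {6, 7, 8}
Tree: B1–B2, B2–B3, B3–B4, B3–B5, B3–B6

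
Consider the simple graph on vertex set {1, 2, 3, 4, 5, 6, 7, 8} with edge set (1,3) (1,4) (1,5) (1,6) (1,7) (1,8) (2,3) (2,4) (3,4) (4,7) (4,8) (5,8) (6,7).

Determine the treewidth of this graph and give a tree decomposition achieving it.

Treewidth 2.
Bags: B1 = {1, 4, 8}  B2 = {1, 5, 8}  B3 = {1, 4, 7}  B4 = {1, 6, 7}  B5 = {1, 3, 4}  B6 = {2, 3, 4}
Tree: B1–B2, B1–B3, B3–B4, B3–B5, B5–B6

Each bag holds 3 vertices, so the decomposition has width 2, which upper-bounds the treewidth. On the other hand G contains the 3-clique {1, 4, 8}. A clique must lie in a single bag of any decomposition, so no decomposition can have width below 2. Hence tw(G) = 2 exactly.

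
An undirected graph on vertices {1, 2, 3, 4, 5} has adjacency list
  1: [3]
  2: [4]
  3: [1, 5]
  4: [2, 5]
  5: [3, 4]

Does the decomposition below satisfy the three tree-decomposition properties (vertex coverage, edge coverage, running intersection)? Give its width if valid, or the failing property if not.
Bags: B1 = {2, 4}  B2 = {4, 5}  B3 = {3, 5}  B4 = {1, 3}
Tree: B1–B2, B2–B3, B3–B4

Every vertex of G appears in some bag (union = {1, 2, 3, 4, 5}); every edge is covered by a bag; and for each vertex v the set of bags containing v is connected in the bag tree. The decomposition is therefore valid. The largest bag has 2 vertices, so the width is 1.

Yes; width 1.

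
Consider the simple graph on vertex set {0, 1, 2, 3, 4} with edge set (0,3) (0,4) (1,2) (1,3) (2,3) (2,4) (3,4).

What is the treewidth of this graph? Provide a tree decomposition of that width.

Treewidth 2.
One such decomposition:
Bags: B1 = {2, 3, 4}  B2 = {0, 3, 4}  B3 = {1, 2, 3}
Tree: B1–B2, B1–B3

Each bag holds 3 vertices, so the decomposition has width 2, which upper-bounds the treewidth. For the lower bound, the 3 vertices {0, 3, 4} are pairwise adjacent, and any tree decomposition puts a clique entirely inside one bag — forcing width ≥ 2. The upper and lower bounds meet at 2, so that is the treewidth.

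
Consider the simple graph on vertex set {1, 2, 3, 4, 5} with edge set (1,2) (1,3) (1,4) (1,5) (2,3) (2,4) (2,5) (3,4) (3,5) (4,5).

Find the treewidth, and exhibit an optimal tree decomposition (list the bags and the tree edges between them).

Treewidth 4.
Bags: B1 = {1, 2, 3, 4, 5}
Tree: (single bag)

With just one bag of size 5, the width is 5 − 1 = 4, so tw(G) ≤ 4. For the lower bound, the 5 vertices {1, 2, 3, 4, 5} are pairwise adjacent, and any tree decomposition puts a clique entirely inside one bag — forcing width ≥ 4. Hence tw(G) = 4 exactly.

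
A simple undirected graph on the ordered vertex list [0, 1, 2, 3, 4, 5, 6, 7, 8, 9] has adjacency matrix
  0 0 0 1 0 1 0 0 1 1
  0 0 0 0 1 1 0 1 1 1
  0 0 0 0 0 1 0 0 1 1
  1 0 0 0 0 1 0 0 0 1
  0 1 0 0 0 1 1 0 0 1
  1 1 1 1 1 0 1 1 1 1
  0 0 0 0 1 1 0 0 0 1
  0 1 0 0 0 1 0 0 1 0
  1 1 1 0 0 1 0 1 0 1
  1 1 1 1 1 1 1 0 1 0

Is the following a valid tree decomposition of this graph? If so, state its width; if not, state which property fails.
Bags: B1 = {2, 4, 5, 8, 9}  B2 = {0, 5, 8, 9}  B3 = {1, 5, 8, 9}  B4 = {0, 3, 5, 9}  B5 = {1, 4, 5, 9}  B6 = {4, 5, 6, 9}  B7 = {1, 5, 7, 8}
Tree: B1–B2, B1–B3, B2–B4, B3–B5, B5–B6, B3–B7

No — bags containing vertex 4 are not connected in the tree.

A tree decomposition must satisfy three properties: every vertex lies in some bag; for every edge, both endpoints lie together in some bag; and for every vertex, the bags containing it form a connected subtree. Here bags containing vertex 4 are not connected in the tree, so the decomposition is invalid.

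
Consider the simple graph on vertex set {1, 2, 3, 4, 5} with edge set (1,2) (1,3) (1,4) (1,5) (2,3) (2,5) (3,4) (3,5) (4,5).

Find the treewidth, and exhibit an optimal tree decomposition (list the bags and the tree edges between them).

Every bag has size at most 4, so the width is 4 − 1 = 3 and tw(G) ≤ 3. For the lower bound, the 4 vertices {1, 2, 3, 5} are pairwise adjacent, and any tree decomposition puts a clique entirely inside one bag — forcing width ≥ 3. The upper and lower bounds meet at 3, so that is the treewidth.

Treewidth 3.
One optimal decomposition is:
Bags: B1 = {1, 2, 3, 5}  B2 = {1, 3, 4, 5}
Tree: B1–B2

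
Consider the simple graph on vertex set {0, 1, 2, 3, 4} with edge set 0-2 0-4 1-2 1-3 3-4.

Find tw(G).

2

A width-2 tree decomposition is:
Bags: B1 = {1, 3, 4}  B2 = {0, 1, 4}  B3 = {0, 1, 2}
Tree: B1–B2, B2–B3
The largest bag has 3 vertices, giving width 2; this decomposition certifies tw(G) ≤ 2. The edges 1–3–4–0–2–1 form a cycle, so G is not a tree and its treewidth is at least 2. The upper and lower bounds meet at 2, so that is the treewidth.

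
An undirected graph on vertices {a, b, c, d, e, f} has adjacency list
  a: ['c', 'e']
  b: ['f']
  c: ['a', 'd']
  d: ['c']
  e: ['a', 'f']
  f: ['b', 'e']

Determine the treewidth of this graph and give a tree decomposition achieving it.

The largest bag has 2 vertices, giving width 1; this decomposition certifies tw(G) ≤ 1. G has an edge, so its treewidth is at least 1. Combining the bounds, tw(G) = 1.

Treewidth 1.
Bags: B1 = {b, f}  B2 = {e, f}  B3 = {a, e}  B4 = {a, c}  B5 = {c, d}
Tree: B1–B2, B2–B3, B3–B4, B4–B5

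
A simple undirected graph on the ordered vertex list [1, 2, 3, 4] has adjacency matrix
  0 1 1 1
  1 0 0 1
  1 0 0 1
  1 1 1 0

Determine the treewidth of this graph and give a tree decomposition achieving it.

Treewidth 2.
One such decomposition:
Bags: B1 = {1, 2, 4}  B2 = {1, 3, 4}
Tree: B1–B2

Every bag has size at most 3, so the width is 3 − 1 = 2 and tw(G) ≤ 2. Conversely, {1, 2, 4} is a clique of size 3, and the vertices of any clique must share a bag in every tree decomposition; so some bag has ≥ 3 vertices and tw(G) ≥ 2. Therefore the treewidth is 2.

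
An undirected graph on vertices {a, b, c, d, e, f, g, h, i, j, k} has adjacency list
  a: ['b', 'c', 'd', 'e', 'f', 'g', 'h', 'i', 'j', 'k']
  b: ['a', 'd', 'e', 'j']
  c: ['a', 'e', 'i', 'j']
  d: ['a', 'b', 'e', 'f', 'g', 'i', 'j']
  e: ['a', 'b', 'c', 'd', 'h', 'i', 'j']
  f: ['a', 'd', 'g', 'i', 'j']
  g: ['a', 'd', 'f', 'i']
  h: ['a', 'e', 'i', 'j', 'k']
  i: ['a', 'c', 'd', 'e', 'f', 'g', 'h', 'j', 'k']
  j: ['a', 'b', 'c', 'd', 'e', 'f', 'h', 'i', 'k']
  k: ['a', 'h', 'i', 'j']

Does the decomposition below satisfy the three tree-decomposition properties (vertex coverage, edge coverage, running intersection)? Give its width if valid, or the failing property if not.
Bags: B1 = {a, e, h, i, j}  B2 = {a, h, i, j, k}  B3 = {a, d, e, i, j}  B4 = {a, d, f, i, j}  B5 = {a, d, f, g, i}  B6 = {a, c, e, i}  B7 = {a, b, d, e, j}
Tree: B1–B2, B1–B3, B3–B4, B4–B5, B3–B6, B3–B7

No — edge (j,c) lies in no bag.

A tree decomposition must satisfy three properties: every vertex lies in some bag; for every edge, both endpoints lie together in some bag; and for every vertex, the bags containing it form a connected subtree. Here edge (j,c) lies in no bag, so the decomposition is invalid.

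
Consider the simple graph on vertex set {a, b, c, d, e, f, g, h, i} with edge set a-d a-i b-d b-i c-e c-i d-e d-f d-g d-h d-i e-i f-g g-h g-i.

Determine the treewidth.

2

A width-2 tree decomposition is:
Bags: B1 = {d, e, i}  B2 = {d, g, i}  B3 = {b, d, i}  B4 = {d, f, g}  B5 = {c, e, i}  B6 = {d, g, h}  B7 = {a, d, i}
Tree: B1–B2, B2–B3, B2–B4, B1–B5, B2–B6, B1–B7
Every bag has size at most 3, so the width is 3 − 1 = 2 and tw(G) ≤ 2. On the other hand G contains the 3-clique {d, g, h}. A clique must lie in a single bag of any decomposition, so no decomposition can have width below 2. The upper and lower bounds meet at 2, so that is the treewidth.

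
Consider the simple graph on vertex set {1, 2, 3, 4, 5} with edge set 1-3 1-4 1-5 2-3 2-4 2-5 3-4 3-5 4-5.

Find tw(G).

A width-3 tree decomposition is:
Bags: B1 = {1, 3, 4, 5}  B2 = {2, 3, 4, 5}
Tree: B1–B2
The largest bag has 4 vertices, giving width 3; this decomposition certifies tw(G) ≤ 3. Conversely, {1, 3, 4, 5} is a clique of size 4, and the vertices of any clique must share a bag in every tree decomposition; so some bag has ≥ 4 vertices and tw(G) ≥ 3. The upper and lower bounds meet at 3, so that is the treewidth.

3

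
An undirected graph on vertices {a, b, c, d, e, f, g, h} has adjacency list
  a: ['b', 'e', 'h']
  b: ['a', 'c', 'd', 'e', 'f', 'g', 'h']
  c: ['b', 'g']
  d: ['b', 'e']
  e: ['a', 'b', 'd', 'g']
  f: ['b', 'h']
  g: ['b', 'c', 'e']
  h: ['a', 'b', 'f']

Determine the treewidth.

A width-2 tree decomposition is:
Bags: B1 = {a, b, e}  B2 = {a, b, h}  B3 = {b, e, g}  B4 = {b, c, g}  B5 = {b, d, e}  B6 = {b, f, h}
Tree: B1–B2, B1–B3, B3–B4, B3–B5, B2–B6
Every bag has size at most 3, so the width is 3 − 1 = 2 and tw(G) ≤ 2. Conversely, {b, e, g} is a clique of size 3, and the vertices of any clique must share a bag in every tree decomposition; so some bag has ≥ 3 vertices and tw(G) ≥ 2. Hence tw(G) = 2 exactly.

2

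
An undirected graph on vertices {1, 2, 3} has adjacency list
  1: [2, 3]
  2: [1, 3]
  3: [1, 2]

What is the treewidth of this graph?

2

A width-2 tree decomposition is:
Bags: B1 = {1, 2, 3}
Tree: (single bag)
A single bag containing all 3 vertices is trivially a valid decomposition of width 2. On the other hand G contains the 3-clique {1, 2, 3}. A clique must lie in a single bag of any decomposition, so no decomposition can have width below 2. Combining the bounds, tw(G) = 2.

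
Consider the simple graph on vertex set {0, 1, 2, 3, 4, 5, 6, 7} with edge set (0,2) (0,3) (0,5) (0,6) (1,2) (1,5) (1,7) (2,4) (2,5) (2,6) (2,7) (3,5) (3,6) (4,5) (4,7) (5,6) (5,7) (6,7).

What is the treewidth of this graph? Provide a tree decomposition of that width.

Treewidth 3.
One optimal decomposition is:
Bags: B1 = {2, 5, 6, 7}  B2 = {2, 4, 5, 7}  B3 = {0, 2, 5, 6}  B4 = {0, 3, 5, 6}  B5 = {1, 2, 5, 7}
Tree: B1–B2, B1–B3, B3–B4, B1–B5

Each bag holds 4 vertices, so the decomposition has width 3, which upper-bounds the treewidth. For the lower bound, the 4 vertices {0, 2, 5, 6} are pairwise adjacent, and any tree decomposition puts a clique entirely inside one bag — forcing width ≥ 3. The upper and lower bounds meet at 3, so that is the treewidth.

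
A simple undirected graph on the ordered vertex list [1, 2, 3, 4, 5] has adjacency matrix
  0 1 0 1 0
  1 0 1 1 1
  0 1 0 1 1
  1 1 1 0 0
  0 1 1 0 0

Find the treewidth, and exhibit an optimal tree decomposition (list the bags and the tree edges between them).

The largest bag has 3 vertices, giving width 2; this decomposition certifies tw(G) ≤ 2. For the lower bound, the 3 vertices {1, 2, 4} are pairwise adjacent, and any tree decomposition puts a clique entirely inside one bag — forcing width ≥ 2. Combining the bounds, tw(G) = 2.

Treewidth 2.
One such decomposition:
Bags: B1 = {2, 3, 4}  B2 = {1, 2, 4}  B3 = {2, 3, 5}
Tree: B1–B2, B1–B3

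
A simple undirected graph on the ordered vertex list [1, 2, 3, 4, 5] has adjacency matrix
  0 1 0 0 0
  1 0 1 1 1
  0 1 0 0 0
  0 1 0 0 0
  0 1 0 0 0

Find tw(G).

A width-1 tree decomposition is:
Bags: B1 = {1, 2}  B2 = {2, 5}  B3 = {2, 3}  B4 = {2, 4}
Tree: B1–B2, B1–B3, B2–B4
Every bag has size at most 2, so the width is 2 − 1 = 1 and tw(G) ≤ 1. Any graph with an edge has treewidth ≥ 1, and G has the edge 1–2. Therefore the treewidth is 1.

1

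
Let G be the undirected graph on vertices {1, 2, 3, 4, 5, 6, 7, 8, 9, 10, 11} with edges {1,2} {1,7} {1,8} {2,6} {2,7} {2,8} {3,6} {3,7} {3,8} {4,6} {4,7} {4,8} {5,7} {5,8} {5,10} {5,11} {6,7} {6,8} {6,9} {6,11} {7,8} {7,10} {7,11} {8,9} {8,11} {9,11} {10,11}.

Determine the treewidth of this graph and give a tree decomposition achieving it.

Treewidth 3.
One optimal decomposition is:
Bags: B1 = {2, 6, 7, 8}  B2 = {6, 7, 8, 11}  B3 = {6, 8, 9, 11}  B4 = {3, 6, 7, 8}  B5 = {1, 2, 7, 8}  B6 = {5, 7, 8, 11}  B7 = {5, 7, 10, 11}  B8 = {4, 6, 7, 8}
Tree: B1–B2, B2–B3, B2–B4, B1–B5, B2–B6, B6–B7, B1–B8

Each bag holds 4 vertices, so the decomposition has width 3, which upper-bounds the treewidth. Conversely, {6, 8, 9, 11} is a clique of size 4, and the vertices of any clique must share a bag in every tree decomposition; so some bag has ≥ 4 vertices and tw(G) ≥ 3. Hence tw(G) = 3 exactly.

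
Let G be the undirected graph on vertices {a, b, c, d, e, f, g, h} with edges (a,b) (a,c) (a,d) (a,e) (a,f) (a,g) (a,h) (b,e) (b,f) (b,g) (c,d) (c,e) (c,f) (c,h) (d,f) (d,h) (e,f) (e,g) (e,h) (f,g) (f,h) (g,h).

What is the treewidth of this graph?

A width-4 tree decomposition is:
Bags: B1 = {a, e, f, g, h}  B2 = {a, b, e, f, g}  B3 = {a, c, e, f, h}  B4 = {a, c, d, f, h}
Tree: B1–B2, B1–B3, B3–B4
The largest bag has 5 vertices, giving width 4; this decomposition certifies tw(G) ≤ 4. Conversely, {a, c, d, f, h} is a clique of size 5, and the vertices of any clique must share a bag in every tree decomposition; so some bag has ≥ 5 vertices and tw(G) ≥ 4. Therefore the treewidth is 4.

4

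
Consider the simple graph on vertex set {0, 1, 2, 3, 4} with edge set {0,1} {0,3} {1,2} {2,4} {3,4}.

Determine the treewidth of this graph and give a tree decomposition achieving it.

Each bag holds 3 vertices, so the decomposition has width 2, which upper-bounds the treewidth. Since 3–4–2–1–0–3 is a cycle in G, G is not acyclic. Forests are exactly the graphs of treewidth ≤ 1, so tw(G) ≥ 2. Therefore the treewidth is 2.

Treewidth 2.
Bags: B1 = {2, 3, 4}  B2 = {1, 2, 3}  B3 = {0, 1, 3}
Tree: B1–B2, B2–B3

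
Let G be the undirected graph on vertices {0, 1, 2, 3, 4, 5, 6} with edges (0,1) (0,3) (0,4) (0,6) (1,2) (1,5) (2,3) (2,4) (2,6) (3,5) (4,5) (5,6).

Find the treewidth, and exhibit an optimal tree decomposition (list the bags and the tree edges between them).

Each bag holds 4 vertices, so the decomposition has width 3, which upper-bounds the treewidth. For the lower bound: the 4 vertex sets {0,1}, {2,4}, {5}, {6} are disjoint, each induces a connected subgraph, and every pair is joined by at least one edge of G. Contracting each set to a single vertex therefore yields K_{4} as a minor, and since treewidth is minor-monotone, tw(G) ≥ tw(K_{4}) = 3. Combining the bounds, tw(G) = 3.

Treewidth 3.
One such decomposition:
Bags: B1 = {0, 1, 2, 5}  B2 = {0, 2, 4, 5}  B3 = {0, 2, 5, 6}  B4 = {0, 2, 3, 5}
Tree: B1–B2, B2–B3, B3–B4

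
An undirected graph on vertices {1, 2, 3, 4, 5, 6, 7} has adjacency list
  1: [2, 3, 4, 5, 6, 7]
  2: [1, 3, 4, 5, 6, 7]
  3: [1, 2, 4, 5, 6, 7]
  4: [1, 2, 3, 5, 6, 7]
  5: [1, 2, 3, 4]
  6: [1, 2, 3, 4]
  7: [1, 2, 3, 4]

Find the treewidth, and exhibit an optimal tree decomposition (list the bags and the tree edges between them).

Treewidth 4.
One such decomposition:
Bags: B1 = {1, 2, 3, 4, 6}  B2 = {1, 2, 3, 4, 7}  B3 = {1, 2, 3, 4, 5}
Tree: B1–B2, B2–B3

Every bag has size at most 5, so the width is 5 − 1 = 4 and tw(G) ≤ 4. For the lower bound, the 5 vertices {1, 2, 3, 4, 5} are pairwise adjacent, and any tree decomposition puts a clique entirely inside one bag — forcing width ≥ 4. Therefore the treewidth is 4.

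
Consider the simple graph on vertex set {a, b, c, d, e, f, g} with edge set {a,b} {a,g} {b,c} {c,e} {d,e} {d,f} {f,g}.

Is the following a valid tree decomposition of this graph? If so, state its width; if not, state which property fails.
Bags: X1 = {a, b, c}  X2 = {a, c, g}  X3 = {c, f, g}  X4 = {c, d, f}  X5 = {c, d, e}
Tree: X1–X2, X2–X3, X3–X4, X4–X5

Checking the three conditions: (i) the bags cover all of {a, b, c, d, e, f, g}; (ii) for each edge, some bag contains both endpoints; (iii) the bags containing any fixed vertex form a subtree. All hold, so the decomposition is valid with width 3 − 1 = 2.

Yes; width 2.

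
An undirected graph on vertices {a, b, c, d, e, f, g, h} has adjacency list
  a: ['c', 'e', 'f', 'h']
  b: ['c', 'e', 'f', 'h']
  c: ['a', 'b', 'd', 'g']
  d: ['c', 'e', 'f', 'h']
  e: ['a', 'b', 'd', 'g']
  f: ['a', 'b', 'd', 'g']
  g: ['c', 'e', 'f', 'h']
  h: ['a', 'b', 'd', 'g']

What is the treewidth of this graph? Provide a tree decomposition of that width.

The largest bag has 5 vertices, giving width 4; this decomposition certifies tw(G) ≤ 4. For the lower bound: the 5 vertex sets {d,e}, {a,c}, {g,h}, {b}, {f} are disjoint, each induces a connected subgraph, and every pair is joined by at least one edge of G. Contracting each set to a single vertex therefore yields K_{5} as a minor, and since treewidth is minor-monotone, tw(G) ≥ tw(K_{5}) = 4. The upper and lower bounds meet at 4, so that is the treewidth.

Treewidth 4.
One such decomposition:
Bags: B1 = {a, b, d, e, g}  B2 = {a, b, c, d, g}  B3 = {a, b, d, g, h}  B4 = {a, b, d, f, g}
Tree: B1–B2, B2–B3, B3–B4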